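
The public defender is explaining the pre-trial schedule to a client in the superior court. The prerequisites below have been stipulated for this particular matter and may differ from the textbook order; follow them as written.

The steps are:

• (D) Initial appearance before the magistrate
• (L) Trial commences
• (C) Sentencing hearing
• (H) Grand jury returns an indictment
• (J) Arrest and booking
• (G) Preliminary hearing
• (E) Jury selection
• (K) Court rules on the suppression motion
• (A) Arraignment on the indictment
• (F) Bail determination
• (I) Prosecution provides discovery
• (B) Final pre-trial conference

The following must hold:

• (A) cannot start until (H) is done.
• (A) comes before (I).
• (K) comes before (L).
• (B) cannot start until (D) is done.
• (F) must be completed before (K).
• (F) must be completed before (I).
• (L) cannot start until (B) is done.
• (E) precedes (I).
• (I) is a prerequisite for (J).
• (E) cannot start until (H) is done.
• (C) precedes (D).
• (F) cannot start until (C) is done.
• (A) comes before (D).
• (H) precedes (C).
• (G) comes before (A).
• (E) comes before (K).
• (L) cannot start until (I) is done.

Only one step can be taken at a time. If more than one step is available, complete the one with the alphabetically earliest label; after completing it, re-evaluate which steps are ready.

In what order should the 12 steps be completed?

(G) (H) (A) (C) (D) (B) (E) (F) (I) (J) (K) (L)

(G) and (H) have no prerequisites; (G) has the earlier label, so (G) is first.
(H) is the only step now ready → (H).
Ready: (A), (C) and (E). (A) has the earlier label → (A).
Now (C) and (E) have their prerequisites met. (C) has the earlier label, so (C) next.
(D), (E) and (F) are all available; (D) has the earlier label → (D).
(B) now also ready, so the ready set is {(B), (E), (F)}; (B) has the earlier label → (B).
(E) and (F) are both available; (E) has the earlier label → (E).
Next only (F) has its prerequisites met → (F).
Now (I) and (K) have their prerequisites met. (I) has the earlier label, so (I) next.
Now (J) and (K) have their prerequisites met. (J) has the earlier label, so (J) next.
(K) needed (E) and (F), now all done → (K).
(L) needed (B), (I) and (K), now all done → (L).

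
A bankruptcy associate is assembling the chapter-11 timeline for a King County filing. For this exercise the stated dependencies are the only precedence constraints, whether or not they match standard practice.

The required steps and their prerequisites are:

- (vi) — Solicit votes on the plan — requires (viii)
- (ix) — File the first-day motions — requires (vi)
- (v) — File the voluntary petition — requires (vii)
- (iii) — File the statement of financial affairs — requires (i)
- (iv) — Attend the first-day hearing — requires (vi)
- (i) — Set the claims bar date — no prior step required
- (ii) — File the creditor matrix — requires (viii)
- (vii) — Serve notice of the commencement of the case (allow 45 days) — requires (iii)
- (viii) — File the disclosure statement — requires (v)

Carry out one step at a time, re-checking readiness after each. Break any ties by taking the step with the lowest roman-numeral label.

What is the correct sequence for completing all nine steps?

Only (i) has no prerequisites, so it is first.
(iii) needed (i), now all done → (iii).
Next only (vii) has its prerequisites met → (vii).
(v) needed (vii), now all done → (v).
Next only (viii) has its prerequisites met → (viii).
Now (ii) and (vi) have their prerequisites met. (ii) has the earlier label, so (ii) next.
Next only (vi) has its prerequisites met → (vi).
(iv) and (ix) are both available; (iv) has the earlier label → (iv).
(ix) is the only step now ready → (ix).

(i) → (iii) → (vii) → (v) → (viii) → (ii) → (vi) → (iv) → (ix)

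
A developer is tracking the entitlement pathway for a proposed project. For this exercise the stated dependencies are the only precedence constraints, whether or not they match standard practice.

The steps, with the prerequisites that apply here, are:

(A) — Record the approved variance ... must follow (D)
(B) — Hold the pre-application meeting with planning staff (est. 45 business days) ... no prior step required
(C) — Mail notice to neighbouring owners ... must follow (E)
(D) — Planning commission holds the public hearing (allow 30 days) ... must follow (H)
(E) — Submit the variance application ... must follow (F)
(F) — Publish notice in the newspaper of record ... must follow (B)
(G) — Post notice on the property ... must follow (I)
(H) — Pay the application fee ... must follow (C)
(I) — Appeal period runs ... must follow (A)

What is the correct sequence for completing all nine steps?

Only (B) has no prerequisites, so it is first.
(F) is the only step now ready → (F).
(E) is the only step now ready → (E).
(C) is the only step now ready → (C).
Next only (H) has its prerequisites met → (H).
That leaves (D) as the only ready step → (D).
(A) needed (D), now all done → (A).
(I) is the only step now ready → (I).
(G) is the only step now ready → (G).

(B) → (F) → (E) → (C) → (H) → (D) → (A) → (I) → (G)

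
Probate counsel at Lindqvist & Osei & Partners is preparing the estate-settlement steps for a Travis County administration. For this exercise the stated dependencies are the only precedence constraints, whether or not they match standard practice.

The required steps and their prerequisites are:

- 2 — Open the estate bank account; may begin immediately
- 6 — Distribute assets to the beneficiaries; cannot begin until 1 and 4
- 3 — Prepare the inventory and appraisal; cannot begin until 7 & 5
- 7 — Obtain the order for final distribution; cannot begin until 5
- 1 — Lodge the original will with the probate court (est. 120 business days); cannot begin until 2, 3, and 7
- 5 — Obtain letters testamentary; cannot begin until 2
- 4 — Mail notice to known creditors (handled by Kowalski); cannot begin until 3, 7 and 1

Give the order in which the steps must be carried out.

2 is the only step with nothing outstanding, so it goes first.
5 needed 2, now all done → 5.
7 is the only step now ready → 7.
Next only 3 has its prerequisites met → 3.
1 needed 2, 3 and 7, now all done → 1.
4 needed 3, 7 and 1, now all done → 4.
6 is the only step now ready → 6.

2, 5, 7, 3, 1, 4, 6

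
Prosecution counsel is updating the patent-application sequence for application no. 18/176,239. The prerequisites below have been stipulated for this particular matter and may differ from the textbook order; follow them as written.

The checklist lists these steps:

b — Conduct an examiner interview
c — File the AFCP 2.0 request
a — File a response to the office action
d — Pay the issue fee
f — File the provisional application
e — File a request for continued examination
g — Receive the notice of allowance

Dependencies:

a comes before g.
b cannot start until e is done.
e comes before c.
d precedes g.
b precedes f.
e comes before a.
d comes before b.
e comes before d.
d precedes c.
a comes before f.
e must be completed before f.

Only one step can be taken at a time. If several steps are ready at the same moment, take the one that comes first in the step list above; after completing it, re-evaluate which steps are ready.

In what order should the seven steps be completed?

e, a, d, b, c, f, g

e is the only step with nothing outstanding, so it goes first.
a and d are both available; a is listed earlier → a.
That leaves d as the only ready step → d.
b, c and g are all available; b is listed earlier → b.
c, f and g are all available; c is listed earlier → c.
f and g are both available; f is listed earlier → f.
Next only g has its prerequisites met → g.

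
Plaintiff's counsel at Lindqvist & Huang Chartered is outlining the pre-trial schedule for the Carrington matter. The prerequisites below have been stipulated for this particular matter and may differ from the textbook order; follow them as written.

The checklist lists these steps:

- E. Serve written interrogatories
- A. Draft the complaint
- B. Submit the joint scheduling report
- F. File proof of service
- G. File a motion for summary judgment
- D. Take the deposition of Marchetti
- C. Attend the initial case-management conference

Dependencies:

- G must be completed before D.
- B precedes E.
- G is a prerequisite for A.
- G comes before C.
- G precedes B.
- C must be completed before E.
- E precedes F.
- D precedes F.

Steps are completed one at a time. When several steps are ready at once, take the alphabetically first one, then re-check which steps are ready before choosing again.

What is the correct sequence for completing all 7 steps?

G → A → B → C → D → E → F

G is the only step with nothing outstanding, so it goes first.
Ready: A, B, C and D. A has the earlier label → A.
Now B, C and D have their prerequisites met. B has the earlier label, so B next.
Now C and D have their prerequisites met. C has the earlier label, so C next.
D and E are both available; D has the earlier label → D.
Next only E has its prerequisites met → E.
F needed D and E, now all done → F.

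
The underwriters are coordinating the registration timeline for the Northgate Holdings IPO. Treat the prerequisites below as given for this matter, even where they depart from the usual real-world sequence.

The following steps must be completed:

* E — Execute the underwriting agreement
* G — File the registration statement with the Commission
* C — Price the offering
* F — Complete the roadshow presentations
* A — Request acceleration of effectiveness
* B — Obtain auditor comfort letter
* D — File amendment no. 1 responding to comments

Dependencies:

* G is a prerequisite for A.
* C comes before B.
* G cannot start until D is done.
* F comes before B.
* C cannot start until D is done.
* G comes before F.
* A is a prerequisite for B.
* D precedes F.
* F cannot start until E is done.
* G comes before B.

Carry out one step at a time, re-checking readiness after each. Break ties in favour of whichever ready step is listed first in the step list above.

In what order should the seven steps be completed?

E, D, G, C, F, A, B

E and D have no prerequisites; E is listed earlier, so E is first.
D is the only step now ready → D.
Now G and C have their prerequisites met. G is listed earlier, so G next.
F and A now also ready, so the ready set is {C, F, A}; C is listed earlier → C.
Ready: F and A. F is listed earlier → F.
A needed G, now all done → A.
B needed G, C, F and A, now all done → B.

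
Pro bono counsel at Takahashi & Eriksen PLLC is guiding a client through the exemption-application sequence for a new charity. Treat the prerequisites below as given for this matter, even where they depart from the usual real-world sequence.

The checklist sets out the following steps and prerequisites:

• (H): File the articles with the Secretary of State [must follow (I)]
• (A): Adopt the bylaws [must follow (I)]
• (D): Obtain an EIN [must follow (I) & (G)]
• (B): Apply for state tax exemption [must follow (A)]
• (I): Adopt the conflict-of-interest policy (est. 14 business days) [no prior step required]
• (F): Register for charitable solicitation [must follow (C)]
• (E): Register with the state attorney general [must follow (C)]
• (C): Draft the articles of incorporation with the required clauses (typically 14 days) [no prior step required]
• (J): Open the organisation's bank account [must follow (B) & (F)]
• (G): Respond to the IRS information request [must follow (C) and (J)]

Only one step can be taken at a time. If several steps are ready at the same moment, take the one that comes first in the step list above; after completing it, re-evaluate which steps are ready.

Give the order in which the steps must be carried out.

(I) and (C) have no prerequisites; (I) is listed earlier, so (I) is first.
(H) and (A) now also ready, so the ready set is {(H), (A), (C)}; (H) is listed earlier → (H).
(A) and (C) are both available; (A) is listed earlier → (A).
(B) now also ready, so the ready set is {(B), (C)}; (B) is listed earlier → (B).
Next only (C) has its prerequisites met → (C).
(F) and (E) are both available; (F) is listed earlier → (F).
(J) now also ready, so the ready set is {(E), (J)}; (E) is listed earlier → (E).
(J) needed (B) and (F), now all done → (J).
(G) needed (C) and (J), now all done → (G).
(D) needed (I) and (G), now all done → (D).

(I) → (H) → (A) → (B) → (C) → (F) → (E) → (J) → (G) → (D)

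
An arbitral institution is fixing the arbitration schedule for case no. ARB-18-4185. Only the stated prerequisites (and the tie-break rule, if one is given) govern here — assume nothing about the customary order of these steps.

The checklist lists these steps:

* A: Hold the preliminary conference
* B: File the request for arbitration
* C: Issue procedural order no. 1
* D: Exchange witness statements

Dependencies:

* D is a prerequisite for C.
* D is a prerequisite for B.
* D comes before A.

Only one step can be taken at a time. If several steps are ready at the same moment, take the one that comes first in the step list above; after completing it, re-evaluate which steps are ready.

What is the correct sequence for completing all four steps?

D → A → B → C

Only D has no prerequisites, so it is first.
A, B and C are all available; A is listed earlier → A.
Now B and C have their prerequisites met. B is listed earlier, so B next.
That leaves C as the only ready step → C.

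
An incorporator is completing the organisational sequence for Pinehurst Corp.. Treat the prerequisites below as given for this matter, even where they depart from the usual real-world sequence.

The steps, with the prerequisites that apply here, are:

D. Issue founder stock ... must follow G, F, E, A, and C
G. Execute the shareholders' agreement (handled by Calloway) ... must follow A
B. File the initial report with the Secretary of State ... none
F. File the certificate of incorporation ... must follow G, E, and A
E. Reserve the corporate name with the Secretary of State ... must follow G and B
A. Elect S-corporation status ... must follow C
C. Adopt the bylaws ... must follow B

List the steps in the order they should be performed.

B C A G E F D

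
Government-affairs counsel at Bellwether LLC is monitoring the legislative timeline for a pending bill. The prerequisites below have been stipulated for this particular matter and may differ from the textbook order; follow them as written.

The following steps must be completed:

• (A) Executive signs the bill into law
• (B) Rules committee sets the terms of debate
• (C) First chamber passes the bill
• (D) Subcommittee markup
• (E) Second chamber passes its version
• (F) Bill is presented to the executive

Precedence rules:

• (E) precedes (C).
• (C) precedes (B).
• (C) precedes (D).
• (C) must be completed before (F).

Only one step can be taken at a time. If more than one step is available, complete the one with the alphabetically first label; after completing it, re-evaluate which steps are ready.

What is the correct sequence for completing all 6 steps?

(A), (E), (C), (B), (D), (F)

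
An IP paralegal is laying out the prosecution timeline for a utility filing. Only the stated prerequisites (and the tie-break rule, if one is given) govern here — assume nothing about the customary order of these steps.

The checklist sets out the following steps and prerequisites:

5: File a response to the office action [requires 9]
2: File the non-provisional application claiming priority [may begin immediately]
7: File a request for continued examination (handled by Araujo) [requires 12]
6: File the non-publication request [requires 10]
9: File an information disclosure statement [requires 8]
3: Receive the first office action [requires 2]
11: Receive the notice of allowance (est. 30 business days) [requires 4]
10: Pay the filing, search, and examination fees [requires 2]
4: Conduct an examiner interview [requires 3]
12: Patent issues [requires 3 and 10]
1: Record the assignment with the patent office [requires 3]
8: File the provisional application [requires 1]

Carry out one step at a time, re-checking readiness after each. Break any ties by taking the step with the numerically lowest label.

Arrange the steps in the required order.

Only 2 has no prerequisites, so it is first.
Ready: 3 and 10. 3 has the earlier label → 3.
Now 1, 4 and 10 have their prerequisites met. 1 has the earlier label, so 1 next.
Ready: 4, 8 and 10. 4 has the earlier label → 4.
11 now also ready, so the ready set is {8, 10, 11}; 8 has the earlier label → 8.
9 now also ready, so the ready set is {9, 10, 11}; 9 has the earlier label → 9.
Ready: 5, 10 and 11. 5 has the earlier label → 5.
Now 10 and 11 have their prerequisites met. 10 has the earlier label, so 10 next.
Now 6, 11 and 12 have their prerequisites met. 6 has the earlier label, so 6 next.
11 and 12 are both available; 11 has the earlier label → 11.
12 needed 3 and 10, now all done → 12.
That leaves 7 as the only ready step → 7.

2, 3, 1, 4, 8, 9, 5, 10, 6, 11, 12, 7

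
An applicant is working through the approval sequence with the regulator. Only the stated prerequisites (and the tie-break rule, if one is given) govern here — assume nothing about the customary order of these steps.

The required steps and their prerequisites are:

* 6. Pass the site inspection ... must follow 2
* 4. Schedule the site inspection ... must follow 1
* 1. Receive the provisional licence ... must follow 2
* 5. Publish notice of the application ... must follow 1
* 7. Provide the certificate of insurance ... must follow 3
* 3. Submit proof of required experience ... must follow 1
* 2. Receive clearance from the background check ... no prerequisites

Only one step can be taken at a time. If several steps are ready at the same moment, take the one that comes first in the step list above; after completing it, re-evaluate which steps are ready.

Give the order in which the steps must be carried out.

2 → 6 → 1 → 4 → 5 → 3 → 7

2 is the only step with nothing outstanding, so it goes first.
6 and 1 are both available; 6 is listed earlier → 6.
1 is the only step now ready → 1.
4, 5 and 3 are all available; 4 is listed earlier → 4.
5 and 3 are both available; 5 is listed earlier → 5.
That leaves 3 as the only ready step → 3.
7 needed 3, now all done → 7.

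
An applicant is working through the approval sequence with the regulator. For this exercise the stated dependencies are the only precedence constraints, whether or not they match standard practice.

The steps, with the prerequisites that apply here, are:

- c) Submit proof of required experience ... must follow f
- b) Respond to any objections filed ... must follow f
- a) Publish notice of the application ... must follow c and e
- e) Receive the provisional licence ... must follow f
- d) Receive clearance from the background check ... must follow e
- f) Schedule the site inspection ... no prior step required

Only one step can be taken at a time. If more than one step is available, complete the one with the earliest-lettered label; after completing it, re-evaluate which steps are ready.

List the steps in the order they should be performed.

f → b → c → e → a → d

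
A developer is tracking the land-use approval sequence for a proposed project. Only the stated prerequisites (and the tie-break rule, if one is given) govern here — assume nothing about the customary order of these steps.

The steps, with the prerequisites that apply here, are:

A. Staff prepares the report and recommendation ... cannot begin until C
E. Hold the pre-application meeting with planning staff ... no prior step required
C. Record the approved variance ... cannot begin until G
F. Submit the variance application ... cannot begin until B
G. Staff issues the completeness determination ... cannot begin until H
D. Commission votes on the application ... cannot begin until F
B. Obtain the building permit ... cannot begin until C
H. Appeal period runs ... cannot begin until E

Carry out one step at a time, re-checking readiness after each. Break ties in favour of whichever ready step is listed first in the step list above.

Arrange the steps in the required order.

E, H, G, C, A, B, F, D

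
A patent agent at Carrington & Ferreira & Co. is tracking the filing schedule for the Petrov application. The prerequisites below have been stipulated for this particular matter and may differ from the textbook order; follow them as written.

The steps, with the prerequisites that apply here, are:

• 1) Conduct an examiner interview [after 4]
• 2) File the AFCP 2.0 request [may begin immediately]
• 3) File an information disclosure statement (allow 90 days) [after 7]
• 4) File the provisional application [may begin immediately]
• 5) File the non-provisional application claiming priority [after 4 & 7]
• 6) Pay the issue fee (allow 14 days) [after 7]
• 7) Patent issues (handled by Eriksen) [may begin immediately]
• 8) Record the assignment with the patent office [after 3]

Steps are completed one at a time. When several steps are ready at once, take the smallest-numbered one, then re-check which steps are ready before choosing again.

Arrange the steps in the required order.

2 → 4 → 1 → 7 → 3 → 5 → 6 → 8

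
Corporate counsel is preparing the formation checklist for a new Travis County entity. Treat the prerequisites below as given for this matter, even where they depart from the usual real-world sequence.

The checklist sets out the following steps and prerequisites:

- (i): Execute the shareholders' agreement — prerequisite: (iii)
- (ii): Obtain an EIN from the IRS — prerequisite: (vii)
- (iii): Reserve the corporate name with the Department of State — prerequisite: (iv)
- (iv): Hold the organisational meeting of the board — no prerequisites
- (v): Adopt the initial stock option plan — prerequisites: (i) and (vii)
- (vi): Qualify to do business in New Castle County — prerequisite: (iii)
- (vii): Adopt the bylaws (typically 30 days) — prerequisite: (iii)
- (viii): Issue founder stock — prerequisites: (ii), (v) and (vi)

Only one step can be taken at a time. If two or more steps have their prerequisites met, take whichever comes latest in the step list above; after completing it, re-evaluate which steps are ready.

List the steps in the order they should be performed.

Only (iv) has no prerequisites, so it is first.
(iii) needed (iv), now all done → (iii).
(vii), (vi) and (i) are all available; (vii) is listed later → (vii).
Ready: (vi), (ii) and (i). (vi) is listed later → (vi).
Now (ii) and (i) have their prerequisites met. (ii) is listed later, so (ii) next.
That leaves (i) as the only ready step → (i).
Next only (v) has its prerequisites met → (v).
(viii) needed (vi), (v) and (ii), now all done → (viii).

(iv) (iii) (vii) (vi) (ii) (i) (v) (viii)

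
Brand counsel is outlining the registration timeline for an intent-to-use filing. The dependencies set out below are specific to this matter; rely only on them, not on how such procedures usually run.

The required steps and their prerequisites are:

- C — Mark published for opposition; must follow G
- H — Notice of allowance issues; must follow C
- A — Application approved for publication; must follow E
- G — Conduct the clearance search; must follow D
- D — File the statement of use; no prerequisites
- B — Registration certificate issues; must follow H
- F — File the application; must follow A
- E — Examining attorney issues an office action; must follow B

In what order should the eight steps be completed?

Only D has no prerequisites, so it is first.
Next only G has its prerequisites met → G.
C needed G, now all done → C.
H is the only step now ready → H.
B is the only step now ready → B.
Next only E has its prerequisites met → E.
A is the only step now ready → A.
That leaves F as the only ready step → F.

D, G, C, H, B, E, A, F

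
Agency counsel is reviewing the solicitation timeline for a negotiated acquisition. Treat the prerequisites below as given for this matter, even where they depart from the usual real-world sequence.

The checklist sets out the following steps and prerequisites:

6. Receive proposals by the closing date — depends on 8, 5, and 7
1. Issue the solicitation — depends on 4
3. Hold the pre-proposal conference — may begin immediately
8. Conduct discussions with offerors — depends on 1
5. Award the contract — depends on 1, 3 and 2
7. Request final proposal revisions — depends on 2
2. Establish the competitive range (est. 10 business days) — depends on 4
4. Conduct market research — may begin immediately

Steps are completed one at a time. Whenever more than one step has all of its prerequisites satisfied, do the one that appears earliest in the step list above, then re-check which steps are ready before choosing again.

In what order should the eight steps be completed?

3, 4, 1, 8, 2, 5, 7, 6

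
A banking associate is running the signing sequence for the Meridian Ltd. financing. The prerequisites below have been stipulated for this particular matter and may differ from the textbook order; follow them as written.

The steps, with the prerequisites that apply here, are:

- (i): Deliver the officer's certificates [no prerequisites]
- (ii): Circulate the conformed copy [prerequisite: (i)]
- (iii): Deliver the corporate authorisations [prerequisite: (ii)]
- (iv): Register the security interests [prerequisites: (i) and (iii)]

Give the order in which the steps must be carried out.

(i), (ii), (iii), (iv)

(i) is the only step with nothing outstanding, so it goes first.
Next only (ii) has its prerequisites met → (ii).
(iii) needed (ii), now all done → (iii).
Next only (iv) has its prerequisites met → (iv).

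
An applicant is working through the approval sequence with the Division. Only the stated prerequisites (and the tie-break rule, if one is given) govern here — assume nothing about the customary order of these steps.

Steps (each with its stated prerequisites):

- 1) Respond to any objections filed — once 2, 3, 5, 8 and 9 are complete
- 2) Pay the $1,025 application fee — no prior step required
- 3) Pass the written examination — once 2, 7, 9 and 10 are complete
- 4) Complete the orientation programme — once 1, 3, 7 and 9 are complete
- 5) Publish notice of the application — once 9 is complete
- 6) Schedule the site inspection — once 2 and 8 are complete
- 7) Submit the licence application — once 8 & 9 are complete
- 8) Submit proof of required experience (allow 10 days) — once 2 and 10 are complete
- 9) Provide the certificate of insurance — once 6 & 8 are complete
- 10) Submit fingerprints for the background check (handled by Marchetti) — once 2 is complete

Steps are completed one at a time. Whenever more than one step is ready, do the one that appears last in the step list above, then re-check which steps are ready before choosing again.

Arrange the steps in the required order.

2 10 8 6 9 7 5 3 1 4

Only 2 has no prerequisites, so it is first.
10 is the only step now ready → 10.
Next only 8 has its prerequisites met → 8.
Next only 6 has its prerequisites met → 6.
9 is the only step now ready → 9.
7 and 5 are both available; 7 is listed later → 7.
5 and 3 are both available; 5 is listed later → 5.
That leaves 3 as the only ready step → 3.
1 needed 9, 8, 5, 3 and 2, now all done → 1.
4 needed 9, 7, 3 and 1, now all done → 4.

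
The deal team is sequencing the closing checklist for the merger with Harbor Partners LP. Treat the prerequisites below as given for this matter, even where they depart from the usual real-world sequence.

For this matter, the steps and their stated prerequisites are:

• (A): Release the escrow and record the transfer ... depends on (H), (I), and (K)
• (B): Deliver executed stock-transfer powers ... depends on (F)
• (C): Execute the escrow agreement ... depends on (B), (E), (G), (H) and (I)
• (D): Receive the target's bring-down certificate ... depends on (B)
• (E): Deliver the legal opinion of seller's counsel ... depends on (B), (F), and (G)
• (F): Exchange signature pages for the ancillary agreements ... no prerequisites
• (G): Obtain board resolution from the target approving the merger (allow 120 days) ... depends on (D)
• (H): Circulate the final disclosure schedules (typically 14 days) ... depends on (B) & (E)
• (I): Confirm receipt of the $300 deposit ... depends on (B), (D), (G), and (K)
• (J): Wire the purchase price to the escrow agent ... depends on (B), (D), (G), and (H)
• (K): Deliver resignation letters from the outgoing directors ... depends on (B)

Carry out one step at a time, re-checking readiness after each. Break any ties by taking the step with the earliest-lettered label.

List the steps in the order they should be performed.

(F) has no prerequisites → (F) first.
(B) needed (F), now all done → (B).
(D) and (K) are both available; (D) has the earlier label → (D).
(G) now also ready, so the ready set is {(G), (K)}; (G) has the earlier label → (G).
(E) now also ready, so the ready set is {(E), (K)}; (E) has the earlier label → (E).
(H) and (K) are both available; (H) has the earlier label → (H).
(J) and (K) are both available; (J) has the earlier label → (J).
(K) is the only step now ready → (K).
(I) needed (B), (D), (G) and (K), now all done → (I).
Ready: (A) and (C). (A) has the earlier label → (A).
(C) needed (B), (E), (G), (H) and (I), now all done → (C).

(F), (B), (D), (G), (E), (H), (J), (K), (I), (A), (C)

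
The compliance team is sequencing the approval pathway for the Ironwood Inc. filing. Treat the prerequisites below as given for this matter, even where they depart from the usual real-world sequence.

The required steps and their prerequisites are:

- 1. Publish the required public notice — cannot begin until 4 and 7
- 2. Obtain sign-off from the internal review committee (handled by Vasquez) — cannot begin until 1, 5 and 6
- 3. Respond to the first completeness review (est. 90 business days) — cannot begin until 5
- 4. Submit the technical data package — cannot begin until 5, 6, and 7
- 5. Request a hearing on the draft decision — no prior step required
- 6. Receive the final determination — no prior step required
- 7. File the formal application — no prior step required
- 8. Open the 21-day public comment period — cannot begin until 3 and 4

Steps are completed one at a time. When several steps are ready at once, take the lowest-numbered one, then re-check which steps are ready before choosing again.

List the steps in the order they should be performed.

5 3 6 7 4 1 2 8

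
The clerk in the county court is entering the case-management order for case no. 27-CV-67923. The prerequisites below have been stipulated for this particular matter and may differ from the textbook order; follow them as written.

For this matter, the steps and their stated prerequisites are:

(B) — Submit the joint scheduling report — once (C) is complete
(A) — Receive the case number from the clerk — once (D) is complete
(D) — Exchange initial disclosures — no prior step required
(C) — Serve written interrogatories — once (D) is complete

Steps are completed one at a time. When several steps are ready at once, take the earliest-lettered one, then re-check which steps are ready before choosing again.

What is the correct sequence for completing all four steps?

(D) → (A) → (C) → (B)

(D) is the only step with nothing outstanding, so it goes first.
Ready: (A) and (C). (A) has the earlier label → (A).
(C) needed (D), now all done → (C).
That leaves (B) as the only ready step → (B).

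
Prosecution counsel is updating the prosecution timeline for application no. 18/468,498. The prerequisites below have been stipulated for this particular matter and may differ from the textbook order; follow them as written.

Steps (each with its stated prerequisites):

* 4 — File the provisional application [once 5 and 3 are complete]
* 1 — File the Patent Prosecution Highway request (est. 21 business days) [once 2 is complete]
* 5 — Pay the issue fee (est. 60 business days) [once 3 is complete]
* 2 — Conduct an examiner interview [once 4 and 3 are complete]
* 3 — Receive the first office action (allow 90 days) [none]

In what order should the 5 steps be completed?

3, 5, 4, 2, 1

3 has no prerequisites → 3 first.
That leaves 5 as the only ready step → 5.
Next only 4 has its prerequisites met → 4.
2 needed 4 and 3, now all done → 2.
1 needed 2, now all done → 1.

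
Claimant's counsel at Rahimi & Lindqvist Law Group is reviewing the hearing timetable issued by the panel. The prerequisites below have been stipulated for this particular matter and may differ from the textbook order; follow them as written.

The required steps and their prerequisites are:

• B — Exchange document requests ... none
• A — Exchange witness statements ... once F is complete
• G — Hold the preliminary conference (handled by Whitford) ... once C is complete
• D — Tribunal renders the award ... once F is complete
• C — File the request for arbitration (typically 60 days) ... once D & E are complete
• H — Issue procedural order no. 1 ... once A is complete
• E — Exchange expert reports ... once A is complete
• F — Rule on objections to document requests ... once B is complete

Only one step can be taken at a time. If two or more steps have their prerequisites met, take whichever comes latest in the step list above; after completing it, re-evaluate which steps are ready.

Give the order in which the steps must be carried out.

B, F, D, A, E, H, C, G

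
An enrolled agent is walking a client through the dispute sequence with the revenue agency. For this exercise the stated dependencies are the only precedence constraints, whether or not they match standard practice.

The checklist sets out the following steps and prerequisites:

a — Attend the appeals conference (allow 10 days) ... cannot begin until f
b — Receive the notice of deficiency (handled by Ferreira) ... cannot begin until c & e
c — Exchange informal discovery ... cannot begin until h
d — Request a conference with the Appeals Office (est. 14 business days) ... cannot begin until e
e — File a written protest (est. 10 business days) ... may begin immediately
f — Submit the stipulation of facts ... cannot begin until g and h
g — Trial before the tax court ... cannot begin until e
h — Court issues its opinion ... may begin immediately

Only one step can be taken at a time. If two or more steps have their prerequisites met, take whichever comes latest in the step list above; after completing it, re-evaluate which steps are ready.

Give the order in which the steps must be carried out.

h e g f d c b a

h and e have no prerequisites; h is listed later, so h is first.
Ready: e and c. e is listed later → e.
g and d now also ready, so the ready set is {g, d, c}; g is listed later → g.
f, d and c are all available; f is listed later → f.
a now also ready, so the ready set is {d, c, a}; d is listed later → d.
Now c and a have their prerequisites met. c is listed later, so c next.
b now also ready, so the ready set is {b, a}; b is listed later → b.
That leaves a as the only ready step → a.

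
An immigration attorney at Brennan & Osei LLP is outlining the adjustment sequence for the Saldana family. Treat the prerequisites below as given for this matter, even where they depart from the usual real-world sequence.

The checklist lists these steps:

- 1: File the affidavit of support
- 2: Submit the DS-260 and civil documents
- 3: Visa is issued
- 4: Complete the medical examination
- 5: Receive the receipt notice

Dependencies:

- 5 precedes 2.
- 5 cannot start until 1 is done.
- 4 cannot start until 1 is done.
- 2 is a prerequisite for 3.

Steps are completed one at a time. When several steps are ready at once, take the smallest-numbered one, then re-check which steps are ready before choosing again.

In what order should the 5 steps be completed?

1, 4, 5, 2, 3

1 has no prerequisites → 1 first.
Now 4 and 5 have their prerequisites met. 4 has the earlier label, so 4 next.
5 needed 1, now all done → 5.
2 needed 5, now all done → 2.
Next only 3 has its prerequisites met → 3.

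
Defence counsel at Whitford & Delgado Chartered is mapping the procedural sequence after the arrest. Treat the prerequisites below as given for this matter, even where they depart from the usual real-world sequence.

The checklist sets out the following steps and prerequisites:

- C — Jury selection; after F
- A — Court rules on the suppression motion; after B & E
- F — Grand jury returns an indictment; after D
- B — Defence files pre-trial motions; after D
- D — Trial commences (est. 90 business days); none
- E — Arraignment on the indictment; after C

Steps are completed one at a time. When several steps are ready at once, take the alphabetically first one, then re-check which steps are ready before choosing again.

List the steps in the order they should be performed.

D → B → F → C → E → A

D is the only step with nothing outstanding, so it goes first.
B and F are both available; B has the earlier label → B.
F is the only step now ready → F.
Next only C has its prerequisites met → C.
E needed C, now all done → E.
A needed B and E, now all done → A.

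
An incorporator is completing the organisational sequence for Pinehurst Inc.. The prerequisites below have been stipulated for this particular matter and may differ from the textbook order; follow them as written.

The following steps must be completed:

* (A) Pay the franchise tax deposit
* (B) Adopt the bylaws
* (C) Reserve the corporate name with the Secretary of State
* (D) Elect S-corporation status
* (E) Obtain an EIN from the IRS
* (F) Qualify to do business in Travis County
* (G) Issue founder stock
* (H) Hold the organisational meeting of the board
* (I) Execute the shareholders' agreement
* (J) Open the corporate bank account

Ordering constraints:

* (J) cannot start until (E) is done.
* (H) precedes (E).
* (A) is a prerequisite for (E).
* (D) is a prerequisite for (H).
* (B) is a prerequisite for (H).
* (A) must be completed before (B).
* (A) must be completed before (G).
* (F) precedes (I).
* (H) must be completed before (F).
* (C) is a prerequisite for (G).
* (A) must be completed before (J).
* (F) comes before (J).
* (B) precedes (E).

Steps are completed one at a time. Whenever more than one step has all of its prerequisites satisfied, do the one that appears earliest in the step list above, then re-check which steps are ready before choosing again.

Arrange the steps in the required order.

(A), (C) and (D) have no prerequisites; (A) is listed earlier, so (A) is first.
(B) now also ready, so the ready set is {(B), (C), (D)}; (B) is listed earlier → (B).
(C) and (D) are both available; (C) is listed earlier → (C).
Now (D) and (G) have their prerequisites met. (D) is listed earlier, so (D) next.
Ready: (G) and (H). (G) is listed earlier → (G).
Next only (H) has its prerequisites met → (H).
Now (E) and (F) have their prerequisites met. (E) is listed earlier, so (E) next.
(F) is the only step now ready → (F).
Now (I) and (J) have their prerequisites met. (I) is listed earlier, so (I) next.
(J) needed (A), (E) and (F), now all done → (J).

(A) → (B) → (C) → (D) → (G) → (H) → (E) → (F) → (I) → (J)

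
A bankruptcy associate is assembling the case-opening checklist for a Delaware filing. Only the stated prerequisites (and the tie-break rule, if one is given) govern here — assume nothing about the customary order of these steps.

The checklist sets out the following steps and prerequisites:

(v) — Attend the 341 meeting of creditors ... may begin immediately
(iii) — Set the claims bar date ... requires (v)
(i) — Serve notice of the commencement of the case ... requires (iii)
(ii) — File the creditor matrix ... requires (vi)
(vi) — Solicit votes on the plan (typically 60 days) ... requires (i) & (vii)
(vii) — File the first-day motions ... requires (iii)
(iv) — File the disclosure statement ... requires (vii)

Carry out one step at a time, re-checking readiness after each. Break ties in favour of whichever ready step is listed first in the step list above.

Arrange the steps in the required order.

(v) has no prerequisites → (v) first.
(iii) needed (v), now all done → (iii).
Now (i) and (vii) have their prerequisites met. (i) is listed earlier, so (i) next.
(vii) is the only step now ready → (vii).
(vi) and (iv) are both available; (vi) is listed earlier → (vi).
(ii) now also ready, so the ready set is {(ii), (iv)}; (ii) is listed earlier → (ii).
Next only (iv) has its prerequisites met → (iv).

(v) → (iii) → (i) → (vii) → (vi) → (ii) → (iv)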